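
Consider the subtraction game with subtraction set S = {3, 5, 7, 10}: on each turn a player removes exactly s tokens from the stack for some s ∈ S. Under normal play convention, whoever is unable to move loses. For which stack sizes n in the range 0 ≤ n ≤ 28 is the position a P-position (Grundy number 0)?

0, 1, 2, 13, 14, 15, 26, 27, 28

G(0) = 0
G(1) = mex{} = 0
G(2) = mex{} = 0
G(3) = mex{0} = 1
G(4) = mex{0} = 1
G(5) = mex{0,0} = 1
G(6) = mex{1,0} = 2
G(7) = mex{1,0,0} = 2
G(8) = mex{1,1,0} = 2
G(9) = mex{2,1,0} = 3
G(10) = mex{2,1,1,0} = 3
G(11) = mex{2,2,1,0} = 3
G(12) = mex{3,2,1,0} = 4
G(13) = mex{3,2,2,1} = 0
G(14) = mex{3,3,2,1} = 0
G(15) = mex{4,3,2,1} = 0
G(16) = mex{0,3,3,2} = 1
G(17) = mex{0,4,3,2} = 1
G(18) = mex{0,0,3,2} = 1
G(19) = mex{1,0,4,3} = 2
G(20) = mex{1,0,0,3} = 2
G(21) = mex{1,1,0,3} = 2
G(22) = mex{2,1,0,4} = 3
G(23) = mex{2,1,1,0} = 3
G(24) = mex{2,2,1,0} = 3
G(25) = mex{3,2,1,0} = 4
G(26) = mex{3,2,2,1} = 0
G(27) = mex{3,3,2,1} = 0
G(28) = mex{4,3,2,1} = 0
P-positions are exactly the n with G(n) = 0.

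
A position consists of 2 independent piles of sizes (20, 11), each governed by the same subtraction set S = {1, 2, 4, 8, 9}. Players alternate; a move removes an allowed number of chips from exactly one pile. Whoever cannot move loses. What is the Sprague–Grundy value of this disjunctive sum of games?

4

All piles use S = {1, 2, 4, 8, 9}:
n :  0  1  2  3  4  5  6  7  8  9 10 11 12 13 14 15 16 17 18 19 20
G :  0  1  2  0  1  2  0  1  2  3  4  5  3  0  1  2  0  1  2  0  1
Pile A: G(20) = 1.
Pile B: G(11) = 5.
Combined Grundy value = 1 ⊕ 5 = 4.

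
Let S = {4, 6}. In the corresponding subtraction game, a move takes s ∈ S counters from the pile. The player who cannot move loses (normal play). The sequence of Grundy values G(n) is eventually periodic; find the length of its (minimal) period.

10

n :  0  1  2  3  4  5  6  7  8  9 10 11 12 13 14 15 16 17 18 19 20 21
G :  0  0  0  0  1  1  1  1  2  2  0  0  0  0  1  1  1  1  2  2  0  0
G(n+10) = G(n) holds for n = 0,…,5 (a full window of length max(S) = 6), so the sequence is purely periodic with period 10.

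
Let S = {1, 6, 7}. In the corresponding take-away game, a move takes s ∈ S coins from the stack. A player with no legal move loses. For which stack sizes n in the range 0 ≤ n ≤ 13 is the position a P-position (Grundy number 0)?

n :  0  1  2  3  4  5  6  7  8  9 10 11 12 13
G :  0  1  0  1  0  1  2  3  2  3  2  3  0  1
P-positions are exactly the n with G(n) = 0.

0, 2, 4, 12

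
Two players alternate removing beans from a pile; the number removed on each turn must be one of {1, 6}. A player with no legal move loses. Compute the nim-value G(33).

G(0) = 0
G(1) = mex{0} = 1
G(2) = mex{1} = 0
G(3) = mex{0} = 1
G(4) = mex{1} = 0
G(5) = mex{0} = 1
G(6) = mex{1,0} = 2
G(7) = mex{2,1} = 0
G(8) = mex{0,0} = 1
G(9) = mex{1,1} = 0
G(10) = mex{0,0} = 1
G(11) = mex{1,1} = 0
G(12) = mex{0,2} = 1
G(13) = mex{1,0} = 2
G(14) = mex{2,1} = 0
G(15) = mex{0,0} = 1
G(16) = mex{1,1} = 0
G(17) = mex{0,0} = 1
G(18) = mex{1,1} = 0
G(19) = mex{0,2} = 1
G(20) = mex{1,0} = 2
G(21) = mex{2,1} = 0
G(22) = mex{0,0} = 1
G(23) = mex{1,1} = 0
G(24) = mex{0,0} = 1
G(25) = mex{1,1} = 0
G(26) = mex{0,2} = 1
G(27) = mex{1,0} = 2
G(28) = mex{2,1} = 0
G(29) = mex{0,0} = 1
G(30) = mex{1,1} = 0
G(31) = mex{0,0} = 1
G(32) = mex{1,1} = 0
G(33) = mex{0,2} = 1

1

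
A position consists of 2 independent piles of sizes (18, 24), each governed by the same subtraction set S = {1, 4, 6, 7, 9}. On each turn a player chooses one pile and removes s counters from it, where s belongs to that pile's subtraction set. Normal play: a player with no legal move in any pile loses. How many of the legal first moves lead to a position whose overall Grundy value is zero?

All piles use S = {1, 4, 6, 7, 9}:
G(0) = 0
G(1) = mex{0} = 1
G(2) = mex{1} = 0
G(3) = mex{0} = 1
G(4) = mex{1,0} = 2
G(5) = mex{2,1} = 0
G(6) = mex{0,0,0} = 1
G(7) = mex{1,1,1,0} = 2
G(8) = mex{2,2,0,1} = 3
G(9) = mex{3,0,1,0,0} = 2
G(10) = mex{2,1,2,1,1} = 0
G(11) = mex{0,2,0,2,0} = 1
G(12) = mex{1,3,1,0,1} = 2
G(13) = mex{2,2,2,1,2} = 0
G(14) = mex{0,0,3,2,0} = 1
G(15) = mex{1,1,2,3,1} = 0
G(16) = mex{0,2,0,2,2} = 1
G(17) = mex{1,0,1,0,3} = 2
G(18) = mex{2,1,2,1,2} = 0
G(19) = mex{0,0,0,2,0} = 1
G(20) = mex{1,1,1,0,1} = 2
G(21) = mex{2,2,0,1,2} = 3
G(22) = mex{3,0,1,0,0} = 2
G(23) = mex{2,1,2,1,1} = 0
G(24) = mex{0,2,0,2,0} = 1
Pile A: G(18) = 0.
Pile B: G(24) = 1.
Combined Grundy value = 0 ⊕ 1 = 1.
A winning move leaves total XOR = 0, i.e. changes one component's Grundy value g to g ⊕ X where X is the current total.
Pile A: need g' = 0⊕1 = 1. Options: 18−1→G=2, 18−4→G=1, 18−6→G=2, 18−7→G=1, 18−9→G=2. Hits: 2.
Pile B: need g' = 1⊕1 = 0. Options: 24−1→G=0, 24−4→G=2, 24−6→G=0, 24−7→G=2, 24−9→G=0. Hits: 3.

5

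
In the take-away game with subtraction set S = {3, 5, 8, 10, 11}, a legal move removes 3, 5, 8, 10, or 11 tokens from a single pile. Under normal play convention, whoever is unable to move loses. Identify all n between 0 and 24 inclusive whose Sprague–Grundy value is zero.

n :  0  1  2  3  4  5  6  7  8  9 10 11 12 13 14 15 16 17 18 19 20 21 22 23 24
G :  0  0  0  1  1  1  2  2  2  3  3  3  4  4  0  0  0  1  1  1  2  2  2  3  3
P-positions are exactly the n with G(n) = 0.

0, 1, 2, 14, 15, 16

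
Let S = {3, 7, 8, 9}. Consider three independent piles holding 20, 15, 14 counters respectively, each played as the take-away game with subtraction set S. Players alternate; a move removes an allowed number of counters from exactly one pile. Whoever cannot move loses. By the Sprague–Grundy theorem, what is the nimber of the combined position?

All piles use S = {3, 7, 8, 9}:
n :  0  1  2  3  4  5  6  7  8  9 10 11 12 13 14 15 16 17 18 19 20
G :  0  0  0  1  1  1  0  2  2  1  3  3  0  2  4  1  0  0  0  1  1
Pile A: G(20) = 1.
Pile B: G(15) = 1.
Pile C: G(14) = 4.
Combined Grundy value = 1 ⊕ 1 ⊕ 4 = 4.

4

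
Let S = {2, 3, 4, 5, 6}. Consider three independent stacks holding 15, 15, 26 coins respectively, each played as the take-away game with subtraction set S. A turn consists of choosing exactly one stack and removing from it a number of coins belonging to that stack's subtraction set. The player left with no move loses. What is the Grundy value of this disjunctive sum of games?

1

All stacks use S = {2, 3, 4, 5, 6}:
G(0) = 0
G(1) = mex{} = 0
G(2) = mex{0} = 1
G(3) = mex{0,0} = 1
G(4) = mex{1,0,0} = 2
G(5) = mex{1,1,0,0} = 2
G(6) = mex{2,1,1,0,0} = 3
G(7) = mex{2,2,1,1,0} = 3
G(8) = mex{3,2,2,1,1} = 0
G(9) = mex{3,3,2,2,1} = 0
G(10) = mex{0,3,3,2,2} = 1
G(11) = mex{0,0,3,3,2} = 1
G(12) = mex{1,0,0,3,3} = 2
G(13) = mex{1,1,0,0,3} = 2
G(14) = mex{2,1,1,0,0} = 3
G(15) = mex{2,2,1,1,0} = 3
G(16) = mex{3,2,2,1,1} = 0
G(17) = mex{3,3,2,2,1} = 0
G(18) = mex{0,3,3,2,2} = 1
G(19) = mex{0,0,3,3,2} = 1
G(20) = mex{1,0,0,3,3} = 2
G(21) = mex{1,1,0,0,3} = 2
G(22) = mex{2,1,1,0,0} = 3
G(23) = mex{2,2,1,1,0} = 3
G(24) = mex{3,2,2,1,1} = 0
G(25) = mex{3,3,2,2,1} = 0
G(26) = mex{0,3,3,2,2} = 1
Stack A: G(15) = 3.
Stack B: G(15) = 3.
Stack C: G(26) = 1.
Combined Grundy value = 3 ⊕ 3 ⊕ 1 = 1.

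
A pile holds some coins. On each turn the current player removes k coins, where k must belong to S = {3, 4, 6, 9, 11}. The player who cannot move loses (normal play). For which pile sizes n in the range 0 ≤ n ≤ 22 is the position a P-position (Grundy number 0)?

0, 1, 2, 14, 15, 16

G(0) = 0
G(1) = mex{} = 0
G(2) = mex{} = 0
G(3) = mex{0} = 1
G(4) = mex{0,0} = 1
G(5) = mex{0,0} = 1
G(6) = mex{1,0,0} = 2
G(7) = mex{1,1,0} = 2
G(8) = mex{1,1,0} = 2
G(9) = mex{2,1,1,0} = 3
G(10) = mex{2,2,1,0} = 3
G(11) = mex{2,2,1,0,0} = 3
G(12) = mex{3,2,2,1,0} = 4
G(13) = mex{3,3,2,1,0} = 4
G(14) = mex{3,3,2,1,1} = 0
G(15) = mex{4,3,3,2,1} = 0
G(16) = mex{4,4,3,2,1} = 0
G(17) = mex{0,4,3,2,2} = 1
G(18) = mex{0,0,4,3,2} = 1
G(19) = mex{0,0,4,3,2} = 1
G(20) = mex{1,0,0,3,3} = 2
G(21) = mex{1,1,0,4,3} = 2
G(22) = mex{1,1,0,4,3} = 2
P-positions are exactly the n with G(n) = 0.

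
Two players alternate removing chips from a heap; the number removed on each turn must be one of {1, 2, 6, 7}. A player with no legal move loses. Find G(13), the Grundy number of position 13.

G(0) = 0
G(1) = mex{0} = 1
G(2) = mex{1,0} = 2
G(3) = mex{2,1} = 0
G(4) = mex{0,2} = 1
G(5) = mex{1,0} = 2
G(6) = mex{2,1,0} = 3
G(7) = mex{3,2,1,0} = 4
G(8) = mex{4,3,2,1} = 0
G(9) = mex{0,4,0,2} = 1
G(10) = mex{1,0,1,0} = 2
G(11) = mex{2,1,2,1} = 0
G(12) = mex{0,2,3,2} = 1
G(13) = mex{1,0,4,3} = 2

2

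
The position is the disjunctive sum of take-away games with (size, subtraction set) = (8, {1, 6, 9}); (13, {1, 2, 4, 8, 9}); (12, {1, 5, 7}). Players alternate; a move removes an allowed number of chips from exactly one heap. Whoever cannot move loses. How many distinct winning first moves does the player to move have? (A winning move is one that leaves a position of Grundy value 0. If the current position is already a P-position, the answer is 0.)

6

Heap A, S = {1, 6, 9}:
n : 0 1 2 3 4 5 6 7 8
G : 0 1 0 1 0 1 2 0 1
G_A(8) = 1.
Heap B, S = {1, 2, 4, 8, 9}:
G(0) = 0
G(1) = mex{0} = 1
G(2) = mex{1,0} = 2
G(3) = mex{2,1} = 0
G(4) = mex{0,2,0} = 1
G(5) = mex{1,0,1} = 2
G(6) = mex{2,1,2} = 0
G(7) = mex{0,2,0} = 1
G(8) = mex{1,0,1,0} = 2
G(9) = mex{2,1,2,1,0} = 3
G(10) = mex{3,2,0,2,1} = 4
G(11) = mex{4,3,1,0,2} = 5
G(12) = mex{5,4,2,1,0} = 3
G(13) = mex{3,5,3,2,1} = 0
G_B(13) = 0.
Heap C, S = {1, 5, 7}:
G(0) = 0
G(1) = mex{0} = 1
G(2) = mex{1} = 0
G(3) = mex{0} = 1
G(4) = mex{1} = 0
G(5) = mex{0,0} = 1
G(6) = mex{1,1} = 0
G(7) = mex{0,0,0} = 1
G(8) = mex{1,1,1} = 0
G(9) = mex{0,0,0} = 1
G(10) = mex{1,1,1} = 0
G(11) = mex{0,0,0} = 1
G(12) = mex{1,1,1} = 0
G_C(12) = 0.
Combined Grundy value = 1 ⊕ 0 ⊕ 0 = 1.
A winning move leaves total XOR = 0, i.e. changes one component's Grundy value g to g ⊕ X where X is the current total.
Heap A: need g' = 1⊕1 = 0. Options: 8−1→G=0, 8−6→G=0. Hits: 2.
Heap B: need g' = 0⊕1 = 1. Options: 13−1→G=3, 13−2→G=5, 13−4→G=3, 13−8→G=2, 13−9→G=1. Hits: 1.
Heap C: need g' = 0⊕1 = 1. Options: 12−1→G=1, 12−5→G=1, 12−7→G=1. Hits: 3.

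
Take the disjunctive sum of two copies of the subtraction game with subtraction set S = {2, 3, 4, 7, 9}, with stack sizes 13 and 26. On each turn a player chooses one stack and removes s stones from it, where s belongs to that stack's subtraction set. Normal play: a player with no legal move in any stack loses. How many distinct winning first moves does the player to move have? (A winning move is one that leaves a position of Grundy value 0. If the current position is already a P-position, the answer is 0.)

All stacks use S = {2, 3, 4, 7, 9}:
G(0) = 0
G(1) = mex{} = 0
G(2) = mex{0} = 1
G(3) = mex{0,0} = 1
G(4) = mex{1,0,0} = 2
G(5) = mex{1,1,0} = 2
G(6) = mex{2,1,1} = 0
G(7) = mex{2,2,1,0} = 3
G(8) = mex{0,2,2,0} = 1
G(9) = mex{3,0,2,1,0} = 4
G(10) = mex{1,3,0,1,0} = 2
G(11) = mex{4,1,3,2,1} = 0
G(12) = mex{2,4,1,2,1} = 0
G(13) = mex{0,2,4,0,2} = 1
G(14) = mex{0,0,2,3,2} = 1
G(15) = mex{1,0,0,1,0} = 2
G(16) = mex{1,1,0,4,3} = 2
G(17) = mex{2,1,1,2,1} = 0
G(18) = mex{2,2,1,0,4} = 3
G(19) = mex{0,2,2,0,2} = 1
G(20) = mex{3,0,2,1,0} = 4
G(21) = mex{1,3,0,1,0} = 2
G(22) = mex{4,1,3,2,1} = 0
G(23) = mex{2,4,1,2,1} = 0
G(24) = mex{0,2,4,0,2} = 1
G(25) = mex{0,0,2,3,2} = 1
G(26) = mex{1,0,0,1,0} = 2
Stack A: G(13) = 1.
Stack B: G(26) = 2.
Combined Grundy value = 1 ⊕ 2 = 3.
A winning move leaves total XOR = 0, i.e. changes one component's Grundy value g to g ⊕ X where X is the current total.
Stack A: need g' = 1⊕3 = 2. Options: 13−2→G=0, 13−3→G=2, 13−4→G=4, 13−7→G=0, 13−9→G=2. Hits: 2.
Stack B: need g' = 2⊕3 = 1. Options: 26−2→G=1, 26−3→G=0, 26−4→G=0, 26−7→G=1, 26−9→G=0. Hits: 2.

4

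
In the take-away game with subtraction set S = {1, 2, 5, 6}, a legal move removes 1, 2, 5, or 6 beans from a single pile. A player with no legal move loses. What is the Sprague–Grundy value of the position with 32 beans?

G(0) = 0
G(1) = mex{0} = 1
G(2) = mex{1,0} = 2
G(3) = mex{2,1} = 0
G(4) = mex{0,2} = 1
G(5) = mex{1,0,0} = 2
G(6) = mex{2,1,1,0} = 3
G(7) = mex{3,2,2,1} = 0
G(8) = mex{0,3,0,2} = 1
G(9) = mex{1,0,1,0} = 2
G(10) = mex{2,1,2,1} = 0
G(11) = mex{0,2,3,2} = 1
G(12) = mex{1,0,0,3} = 2
G(13) = mex{2,1,1,0} = 3
G(14) = mex{3,2,2,1} = 0
G(15) = mex{0,3,0,2} = 1
G(16) = mex{1,0,1,0} = 2
G(17) = mex{2,1,2,1} = 0
G(18) = mex{0,2,3,2} = 1
G(19) = mex{1,0,0,3} = 2
G(20) = mex{2,1,1,0} = 3
G(21) = mex{3,2,2,1} = 0
G(22) = mex{0,3,0,2} = 1
G(23) = mex{1,0,1,0} = 2
G(24) = mex{2,1,2,1} = 0
G(25) = mex{0,2,3,2} = 1
G(26) = mex{1,0,0,3} = 2
G(27) = mex{2,1,1,0} = 3
G(28) = mex{3,2,2,1} = 0
G(29) = mex{0,3,0,2} = 1
G(30) = mex{1,0,1,0} = 2
G(31) = mex{2,1,2,1} = 0
G(32) = mex{0,2,3,2} = 1

1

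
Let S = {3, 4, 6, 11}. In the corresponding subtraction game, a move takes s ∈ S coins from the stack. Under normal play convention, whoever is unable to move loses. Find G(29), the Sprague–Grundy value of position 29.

n :  0  1  2  3  4  5  6  7  8  9 10 11 12 13 14 15 16 17 18 19 20 21 22 23 24 25 26 27 28 29
G :  0  0  0  1  1  1  2  2  2  0  0  3  1  1  4  2  2  0  0  0  1  1  1  2  2  2  0  0  3  1

1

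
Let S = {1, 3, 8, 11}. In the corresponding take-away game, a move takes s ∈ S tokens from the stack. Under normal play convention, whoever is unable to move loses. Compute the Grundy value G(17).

n :  0  1  2  3  4  5  6  7  8  9 10 11 12 13 14 15 16 17
G :  0  1  0  1  0  1  0  1  2  3  2  3  2  3  2  3  0  1

1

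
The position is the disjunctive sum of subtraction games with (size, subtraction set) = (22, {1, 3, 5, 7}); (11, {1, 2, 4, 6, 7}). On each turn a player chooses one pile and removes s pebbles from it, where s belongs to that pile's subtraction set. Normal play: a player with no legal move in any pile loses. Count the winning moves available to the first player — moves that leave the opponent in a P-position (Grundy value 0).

0

Pile A, S = {1, 3, 5, 7}:
n :  0  1  2  3  4  5  6  7  8  9 10 11 12 13 14 15 16 17 18 19 20 21 22
G :  0  1  0  1  0  1  0  1  0  1  0  1  0  1  0  1  0  1  0  1  0  1  0
G_A(22) = 0.
Pile B, S = {1, 2, 4, 6, 7}:
n :  0  1  2  3  4  5  6  7  8  9 10 11
G :  0  1  2  0  1  2  3  4  0  1  2  0
G_B(11) = 0.
Combined Grundy value = 0 ⊕ 0 = 0.
A winning move leaves total XOR = 0, i.e. changes one component's Grundy value g to g ⊕ X where X is the current total.
Pile A: target g' = 0⊕0 = 0, but every legal move changes the Grundy value (mex property), so 0 moves.
Pile B: target g' = 0⊕0 = 0, but every legal move changes the Grundy value (mex property), so 0 moves.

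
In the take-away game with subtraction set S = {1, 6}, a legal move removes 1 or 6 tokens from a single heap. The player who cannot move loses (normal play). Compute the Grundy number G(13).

2

n :  0  1  2  3  4  5  6  7  8  9 10 11 12 13
G :  0  1  0  1  0  1  2  0  1  0  1  0  1  2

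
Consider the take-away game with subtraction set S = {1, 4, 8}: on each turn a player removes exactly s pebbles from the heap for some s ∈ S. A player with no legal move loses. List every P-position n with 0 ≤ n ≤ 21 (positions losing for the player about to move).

n :  0  1  2  3  4  5  6  7  8  9 10 11 12 13 14 15 16 17 18 19 20 21
G :  0  1  0  1  2  0  1  0  1  2  3  2  0  1  0  1  2  0  1  0  1  2
P-positions are exactly the n with G(n) = 0.

0, 2, 5, 7, 12, 14, 17, 19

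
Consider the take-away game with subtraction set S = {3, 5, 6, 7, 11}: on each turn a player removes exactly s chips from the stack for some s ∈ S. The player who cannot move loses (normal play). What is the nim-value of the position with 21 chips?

1

G(0) = 0
G(1) = mex{} = 0
G(2) = mex{} = 0
G(3) = mex{0} = 1
G(4) = mex{0} = 1
G(5) = mex{0,0} = 1
G(6) = mex{1,0,0} = 2
G(7) = mex{1,0,0,0} = 2
G(8) = mex{1,1,0,0} = 2
G(9) = mex{2,1,1,0} = 3
G(10) = mex{2,1,1,1} = 0
G(11) = mex{2,2,1,1,0} = 3
G(12) = mex{3,2,2,1,0} = 4
G(13) = mex{0,2,2,2,0} = 1
G(14) = mex{3,3,2,2,1} = 0
G(15) = mex{4,0,3,2,1} = 5
G(16) = mex{1,3,0,3,1} = 2
G(17) = mex{0,4,3,0,2} = 1
G(18) = mex{5,1,4,3,2} = 0
G(19) = mex{2,0,1,4,2} = 3
G(20) = mex{1,5,0,1,3} = 2
G(21) = mex{0,2,5,0,0} = 1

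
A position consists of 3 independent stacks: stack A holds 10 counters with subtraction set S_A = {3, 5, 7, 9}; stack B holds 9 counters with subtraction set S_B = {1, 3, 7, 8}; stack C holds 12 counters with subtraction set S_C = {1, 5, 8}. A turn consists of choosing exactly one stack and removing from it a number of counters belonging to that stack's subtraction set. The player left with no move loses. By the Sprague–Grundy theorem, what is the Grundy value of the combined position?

Stack A, S = {3, 5, 7, 9}:
n :  0  1  2  3  4  5  6  7  8  9 10
G :  0  0  0  1  1  1  2  2  2  3  3
G_A(10) = 3.
Stack B, S = {1, 3, 7, 8}:
G(0) = 0
G(1) = mex{0} = 1
G(2) = mex{1} = 0
G(3) = mex{0,0} = 1
G(4) = mex{1,1} = 0
G(5) = mex{0,0} = 1
G(6) = mex{1,1} = 0
G(7) = mex{0,0,0} = 1
G(8) = mex{1,1,1,0} = 2
G(9) = mex{2,0,0,1} = 3
G_B(9) = 3.
Stack C, S = {1, 5, 8}:
n :  0  1  2  3  4  5  6  7  8  9 10 11 12
G :  0  1  0  1  0  1  0  1  2  3  2  3  2
G_C(12) = 2.
Combined Grundy value = 3 ⊕ 3 ⊕ 2 = 2.

2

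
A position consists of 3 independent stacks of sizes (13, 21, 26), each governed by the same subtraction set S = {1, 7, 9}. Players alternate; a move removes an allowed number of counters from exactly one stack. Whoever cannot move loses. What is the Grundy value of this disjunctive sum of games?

All stacks use S = {1, 7, 9}:
n :  0  1  2  3  4  5  6  7  8  9 10 11 12 13 14 15 16 17 18 19 20 21 22 23 24 25 26
G :  0  1  0  1  0  1  0  1  0  1  0  1  0  1  0  1  0  1  0  1  0  1  0  1  0  1  0
Stack A: G(13) = 1.
Stack B: G(21) = 1.
Stack C: G(26) = 0.
Combined Grundy value = 1 ⊕ 1 ⊕ 0 = 0.

0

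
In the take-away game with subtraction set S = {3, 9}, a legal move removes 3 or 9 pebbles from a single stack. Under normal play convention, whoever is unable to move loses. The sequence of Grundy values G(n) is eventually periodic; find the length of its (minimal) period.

G(0) = 0
G(1) = mex{} = 0
G(2) = mex{} = 0
G(3) = mex{0} = 1
G(4) = mex{0} = 1
G(5) = mex{0} = 1
G(6) = mex{1} = 0
G(7) = mex{1} = 0
G(8) = mex{1} = 0
G(9) = mex{0,0} = 1
G(10) = mex{0,0} = 1
G(11) = mex{0,0} = 1
G(12) = mex{1,1} = 0
G(13) = mex{1,1} = 0
G(14) = mex{1,1} = 0
G(15) = mex{0,0} = 1
G(16) = mex{0,0} = 1
G(n+6) = G(n) holds for n = 0,…,8 (a full window of length max(S) = 9), so the sequence is purely periodic with period 6.

6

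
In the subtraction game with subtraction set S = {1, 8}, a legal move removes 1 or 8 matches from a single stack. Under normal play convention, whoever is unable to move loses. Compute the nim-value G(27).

0

G(0) = 0
G(1) = mex{0} = 1
G(2) = mex{1} = 0
G(3) = mex{0} = 1
G(4) = mex{1} = 0
G(5) = mex{0} = 1
G(6) = mex{1} = 0
G(7) = mex{0} = 1
G(8) = mex{1,0} = 2
G(9) = mex{2,1} = 0
G(10) = mex{0,0} = 1
G(11) = mex{1,1} = 0
G(12) = mex{0,0} = 1
G(13) = mex{1,1} = 0
G(14) = mex{0,0} = 1
G(15) = mex{1,1} = 0
G(16) = mex{0,2} = 1
G(17) = mex{1,0} = 2
G(18) = mex{2,1} = 0
G(19) = mex{0,0} = 1
G(20) = mex{1,1} = 0
G(21) = mex{0,0} = 1
G(22) = mex{1,1} = 0
G(23) = mex{0,0} = 1
G(24) = mex{1,1} = 0
G(25) = mex{0,2} = 1
G(26) = mex{1,0} = 2
G(27) = mex{2,1} = 0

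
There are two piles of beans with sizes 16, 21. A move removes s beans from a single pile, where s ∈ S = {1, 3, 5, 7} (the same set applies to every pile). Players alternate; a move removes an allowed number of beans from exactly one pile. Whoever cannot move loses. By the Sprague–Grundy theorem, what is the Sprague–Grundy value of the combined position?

1

All piles use S = {1, 3, 5, 7}:
G(0) = 0
G(1) = mex{0} = 1
G(2) = mex{1} = 0
G(3) = mex{0,0} = 1
G(4) = mex{1,1} = 0
G(5) = mex{0,0,0} = 1
G(6) = mex{1,1,1} = 0
G(7) = mex{0,0,0,0} = 1
G(8) = mex{1,1,1,1} = 0
G(9) = mex{0,0,0,0} = 1
G(10) = mex{1,1,1,1} = 0
G(11) = mex{0,0,0,0} = 1
G(12) = mex{1,1,1,1} = 0
G(13) = mex{0,0,0,0} = 1
G(14) = mex{1,1,1,1} = 0
G(15) = mex{0,0,0,0} = 1
G(16) = mex{1,1,1,1} = 0
G(17) = mex{0,0,0,0} = 1
G(18) = mex{1,1,1,1} = 0
G(19) = mex{0,0,0,0} = 1
G(20) = mex{1,1,1,1} = 0
G(21) = mex{0,0,0,0} = 1
Pile A: G(16) = 0.
Pile B: G(21) = 1.
Combined Grundy value = 0 ⊕ 1 = 1.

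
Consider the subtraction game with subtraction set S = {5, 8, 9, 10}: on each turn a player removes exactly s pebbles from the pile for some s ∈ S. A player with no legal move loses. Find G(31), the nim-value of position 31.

0

n :  0  1  2  3  4  5  6  7  8  9 10 11 12 13 14 15 16 17 18 19 20 21 22 23 24 25 26 27 28 29 30 31
G :  0  0  0  0  0  1  1  1  1  1  2  2  2  2  2  0  0  0  0  0  1  1  1  1  1  2  2  2  2  2  0  0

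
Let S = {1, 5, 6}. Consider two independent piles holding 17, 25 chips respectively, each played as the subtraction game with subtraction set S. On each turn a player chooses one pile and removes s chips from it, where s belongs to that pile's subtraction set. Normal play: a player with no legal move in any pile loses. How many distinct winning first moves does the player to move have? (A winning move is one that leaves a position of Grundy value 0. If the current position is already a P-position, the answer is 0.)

All piles use S = {1, 5, 6}:
n :  0  1  2  3  4  5  6  7  8  9 10 11 12 13 14 15 16 17 18 19 20 21 22 23 24 25
G :  0  1  0  1  0  1  2  3  2  3  2  0  1  0  1  0  1  2  3  2  3  2  0  1  0  1
Pile A: G(17) = 2.
Pile B: G(25) = 1.
Combined Grundy value = 2 ⊕ 1 = 3.
A winning move leaves total XOR = 0, i.e. changes one component's Grundy value g to g ⊕ X where X is the current total.
Pile A: need g' = 2⊕3 = 1. Options: 17−1→G=1, 17−5→G=1, 17−6→G=0. Hits: 2.
Pile B: need g' = 1⊕3 = 2. Options: 25−1→G=0, 25−5→G=3, 25−6→G=2. Hits: 1.

3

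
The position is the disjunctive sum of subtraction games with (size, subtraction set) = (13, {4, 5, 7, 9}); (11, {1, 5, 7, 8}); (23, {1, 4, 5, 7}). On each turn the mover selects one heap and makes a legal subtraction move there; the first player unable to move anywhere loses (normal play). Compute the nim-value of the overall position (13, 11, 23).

0

Heap A, S = {4, 5, 7, 9}:
G(0) = 0
G(1) = mex{} = 0
G(2) = mex{} = 0
G(3) = mex{} = 0
G(4) = mex{0} = 1
G(5) = mex{0,0} = 1
G(6) = mex{0,0} = 1
G(7) = mex{0,0,0} = 1
G(8) = mex{1,0,0} = 2
G(9) = mex{1,1,0,0} = 2
G(10) = mex{1,1,0,0} = 2
G(11) = mex{1,1,1,0} = 2
G(12) = mex{2,1,1,0} = 3
G(13) = mex{2,2,1,1} = 0
G_A(13) = 0.
Heap B, S = {1, 5, 7, 8}:
G(0) = 0
G(1) = mex{0} = 1
G(2) = mex{1} = 0
G(3) = mex{0} = 1
G(4) = mex{1} = 0
G(5) = mex{0,0} = 1
G(6) = mex{1,1} = 0
G(7) = mex{0,0,0} = 1
G(8) = mex{1,1,1,0} = 2
G(9) = mex{2,0,0,1} = 3
G(10) = mex{3,1,1,0} = 2
G(11) = mex{2,0,0,1} = 3
G_B(11) = 3.
Heap C, S = {1, 4, 5, 7}:
G(0) = 0
G(1) = mex{0} = 1
G(2) = mex{1} = 0
G(3) = mex{0} = 1
G(4) = mex{1,0} = 2
G(5) = mex{2,1,0} = 3
G(6) = mex{3,0,1} = 2
G(7) = mex{2,1,0,0} = 3
G(8) = mex{3,2,1,1} = 0
G(9) = mex{0,3,2,0} = 1
G(10) = mex{1,2,3,1} = 0
G(11) = mex{0,3,2,2} = 1
G(12) = mex{1,0,3,3} = 2
G(13) = mex{2,1,0,2} = 3
G(14) = mex{3,0,1,3} = 2
G(15) = mex{2,1,0,0} = 3
G(16) = mex{3,2,1,1} = 0
G(17) = mex{0,3,2,0} = 1
G(18) = mex{1,2,3,1} = 0
G(19) = mex{0,3,2,2} = 1
G(20) = mex{1,0,3,3} = 2
G(21) = mex{2,1,0,2} = 3
G(22) = mex{3,0,1,3} = 2
G(23) = mex{2,1,0,0} = 3
G_C(23) = 3.
Combined Grundy value = 0 ⊕ 3 ⊕ 3 = 0.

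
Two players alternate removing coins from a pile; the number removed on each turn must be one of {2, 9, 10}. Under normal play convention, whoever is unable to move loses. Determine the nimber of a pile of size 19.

0

G(0) = 0
G(1) = mex{} = 0
G(2) = mex{0} = 1
G(3) = mex{0} = 1
G(4) = mex{1} = 0
G(5) = mex{1} = 0
G(6) = mex{0} = 1
G(7) = mex{0} = 1
G(8) = mex{1} = 0
G(9) = mex{1,0} = 2
G(10) = mex{0,0,0} = 1
G(11) = mex{2,1,0} = 3
G(12) = mex{1,1,1} = 0
G(13) = mex{3,0,1} = 2
G(14) = mex{0,0,0} = 1
G(15) = mex{2,1,0} = 3
G(16) = mex{1,1,1} = 0
G(17) = mex{3,0,1} = 2
G(18) = mex{0,2,0} = 1
G(19) = mex{2,1,2} = 0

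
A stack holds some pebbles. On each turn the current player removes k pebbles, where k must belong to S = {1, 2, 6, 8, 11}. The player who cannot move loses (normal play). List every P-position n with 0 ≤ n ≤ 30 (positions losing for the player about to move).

G(0) = 0
G(1) = mex{0} = 1
G(2) = mex{1,0} = 2
G(3) = mex{2,1} = 0
G(4) = mex{0,2} = 1
G(5) = mex{1,0} = 2
G(6) = mex{2,1,0} = 3
G(7) = mex{3,2,1} = 0
G(8) = mex{0,3,2,0} = 1
G(9) = mex{1,0,0,1} = 2
G(10) = mex{2,1,1,2} = 0
G(11) = mex{0,2,2,0,0} = 1
G(12) = mex{1,0,3,1,1} = 2
G(13) = mex{2,1,0,2,2} = 3
G(14) = mex{3,2,1,3,0} = 4
G(15) = mex{4,3,2,0,1} = 5
G(16) = mex{5,4,0,1,2} = 3
G(17) = mex{3,5,1,2,3} = 0
G(18) = mex{0,3,2,0,0} = 1
G(19) = mex{1,0,3,1,1} = 2
G(20) = mex{2,1,4,2,2} = 0
G(21) = mex{0,2,5,3,0} = 1
G(22) = mex{1,0,3,4,1} = 2
G(23) = mex{2,1,0,5,2} = 3
G(24) = mex{3,2,1,3,3} = 0
G(25) = mex{0,3,2,0,4} = 1
G(26) = mex{1,0,0,1,5} = 2
G(27) = mex{2,1,1,2,3} = 0
G(28) = mex{0,2,2,0,0} = 1
G(29) = mex{1,0,3,1,1} = 2
G(30) = mex{2,1,0,2,2} = 3
P-positions are exactly the n with G(n) = 0.

0, 3, 7, 10, 17, 20, 24, 27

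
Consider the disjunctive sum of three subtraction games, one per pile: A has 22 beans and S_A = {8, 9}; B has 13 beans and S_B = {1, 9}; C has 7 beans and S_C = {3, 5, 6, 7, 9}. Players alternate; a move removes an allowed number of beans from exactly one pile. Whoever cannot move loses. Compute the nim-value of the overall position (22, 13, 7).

3

Pile A, S = {8, 9}:
G(0) = 0
G(1) = mex{} = 0
G(2) = mex{} = 0
G(3) = mex{} = 0
G(4) = mex{} = 0
G(5) = mex{} = 0
G(6) = mex{} = 0
G(7) = mex{} = 0
G(8) = mex{0} = 1
G(9) = mex{0,0} = 1
G(10) = mex{0,0} = 1
G(11) = mex{0,0} = 1
G(12) = mex{0,0} = 1
G(13) = mex{0,0} = 1
G(14) = mex{0,0} = 1
G(15) = mex{0,0} = 1
G(16) = mex{1,0} = 2
G(17) = mex{1,1} = 0
G(18) = mex{1,1} = 0
G(19) = mex{1,1} = 0
G(20) = mex{1,1} = 0
G(21) = mex{1,1} = 0
G(22) = mex{1,1} = 0
G_A(22) = 0.
Pile B, S = {1, 9}:
G(0) = 0
G(1) = mex{0} = 1
G(2) = mex{1} = 0
G(3) = mex{0} = 1
G(4) = mex{1} = 0
G(5) = mex{0} = 1
G(6) = mex{1} = 0
G(7) = mex{0} = 1
G(8) = mex{1} = 0
G(9) = mex{0,0} = 1
G(10) = mex{1,1} = 0
G(11) = mex{0,0} = 1
G(12) = mex{1,1} = 0
G(13) = mex{0,0} = 1
G_B(13) = 1.
Pile C, S = {3, 5, 6, 7, 9}:
G(0) = 0
G(1) = mex{} = 0
G(2) = mex{} = 0
G(3) = mex{0} = 1
G(4) = mex{0} = 1
G(5) = mex{0,0} = 1
G(6) = mex{1,0,0} = 2
G(7) = mex{1,0,0,0} = 2
G_C(7) = 2.
Combined Grundy value = 0 ⊕ 1 ⊕ 2 = 3.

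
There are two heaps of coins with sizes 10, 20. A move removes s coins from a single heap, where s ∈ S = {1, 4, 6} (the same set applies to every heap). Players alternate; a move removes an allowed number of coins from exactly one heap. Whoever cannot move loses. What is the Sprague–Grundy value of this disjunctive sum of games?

All heaps use S = {1, 4, 6}:
G(0) = 0
G(1) = mex{0} = 1
G(2) = mex{1} = 0
G(3) = mex{0} = 1
G(4) = mex{1,0} = 2
G(5) = mex{2,1} = 0
G(6) = mex{0,0,0} = 1
G(7) = mex{1,1,1} = 0
G(8) = mex{0,2,0} = 1
G(9) = mex{1,0,1} = 2
G(10) = mex{2,1,2} = 0
G(11) = mex{0,0,0} = 1
G(12) = mex{1,1,1} = 0
G(13) = mex{0,2,0} = 1
G(14) = mex{1,0,1} = 2
G(15) = mex{2,1,2} = 0
G(16) = mex{0,0,0} = 1
G(17) = mex{1,1,1} = 0
G(18) = mex{0,2,0} = 1
G(19) = mex{1,0,1} = 2
G(20) = mex{2,1,2} = 0
Heap A: G(10) = 0.
Heap B: G(20) = 0.
Combined Grundy value = 0 ⊕ 0 = 0.

0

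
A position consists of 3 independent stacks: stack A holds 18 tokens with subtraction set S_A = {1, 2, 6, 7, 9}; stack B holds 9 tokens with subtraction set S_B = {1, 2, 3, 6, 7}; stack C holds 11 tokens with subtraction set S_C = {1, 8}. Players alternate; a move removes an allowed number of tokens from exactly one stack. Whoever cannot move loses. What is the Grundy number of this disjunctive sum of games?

3

Stack A, S = {1, 2, 6, 7, 9}:
n :  0  1  2  3  4  5  6  7  8  9 10 11 12 13 14 15 16 17 18
G :  0  1  2  0  1  2  3  4  0  1  2  0  1  2  3  4  0  1  2
G_A(18) = 2.
Stack B, S = {1, 2, 3, 6, 7}:
n : 0 1 2 3 4 5 6 7 8 9
G : 0 1 2 3 0 1 2 3 0 1
G_B(9) = 1.
Stack C, S = {1, 8}:
n :  0  1  2  3  4  5  6  7  8  9 10 11
G :  0  1  0  1  0  1  0  1  2  0  1  0
G_C(11) = 0.
Combined Grundy value = 2 ⊕ 1 ⊕ 0 = 3.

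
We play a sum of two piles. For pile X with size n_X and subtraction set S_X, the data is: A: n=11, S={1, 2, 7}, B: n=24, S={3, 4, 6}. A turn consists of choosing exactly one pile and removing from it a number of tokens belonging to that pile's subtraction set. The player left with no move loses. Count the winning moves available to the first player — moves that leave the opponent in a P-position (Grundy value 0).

Pile A, S = {1, 2, 7}:
n :  0  1  2  3  4  5  6  7  8  9 10 11
G :  0  1  2  0  1  2  0  1  2  0  1  2
G_A(11) = 2.
Pile B, S = {3, 4, 6}:
G(0) = 0
G(1) = mex{} = 0
G(2) = mex{} = 0
G(3) = mex{0} = 1
G(4) = mex{0,0} = 1
G(5) = mex{0,0} = 1
G(6) = mex{1,0,0} = 2
G(7) = mex{1,1,0} = 2
G(8) = mex{1,1,0} = 2
G(9) = mex{2,1,1} = 0
G(10) = mex{2,2,1} = 0
G(11) = mex{2,2,1} = 0
G(12) = mex{0,2,2} = 1
G(13) = mex{0,0,2} = 1
G(14) = mex{0,0,2} = 1
G(15) = mex{1,0,0} = 2
G(16) = mex{1,1,0} = 2
G(17) = mex{1,1,0} = 2
G(18) = mex{2,1,1} = 0
G(19) = mex{2,2,1} = 0
G(20) = mex{2,2,1} = 0
G(21) = mex{0,2,2} = 1
G(22) = mex{0,0,2} = 1
G(23) = mex{0,0,2} = 1
G(24) = mex{1,0,0} = 2
G_B(24) = 2.
Combined Grundy value = 2 ⊕ 2 = 0.
A winning move leaves total XOR = 0, i.e. changes one component's Grundy value g to g ⊕ X where X is the current total.
Pile A: target g' = 2⊕0 = 2, but every legal move changes the Grundy value (mex property), so 0 moves.
Pile B: target g' = 2⊕0 = 2, but every legal move changes the Grundy value (mex property), so 0 moves.

0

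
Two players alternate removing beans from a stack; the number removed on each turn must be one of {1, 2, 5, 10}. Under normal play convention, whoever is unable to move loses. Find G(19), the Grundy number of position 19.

G(0) = 0
G(1) = mex{0} = 1
G(2) = mex{1,0} = 2
G(3) = mex{2,1} = 0
G(4) = mex{0,2} = 1
G(5) = mex{1,0,0} = 2
G(6) = mex{2,1,1} = 0
G(7) = mex{0,2,2} = 1
G(8) = mex{1,0,0} = 2
G(9) = mex{2,1,1} = 0
G(10) = mex{0,2,2,0} = 1
G(11) = mex{1,0,0,1} = 2
G(12) = mex{2,1,1,2} = 0
G(13) = mex{0,2,2,0} = 1
G(14) = mex{1,0,0,1} = 2
G(15) = mex{2,1,1,2} = 0
G(16) = mex{0,2,2,0} = 1
G(17) = mex{1,0,0,1} = 2
G(18) = mex{2,1,1,2} = 0
G(19) = mex{0,2,2,0} = 1

1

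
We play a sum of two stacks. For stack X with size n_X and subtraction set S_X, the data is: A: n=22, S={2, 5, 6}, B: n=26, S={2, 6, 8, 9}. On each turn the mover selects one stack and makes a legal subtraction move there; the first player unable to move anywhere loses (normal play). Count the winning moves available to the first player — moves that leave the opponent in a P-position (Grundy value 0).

1

Stack A, S = {2, 5, 6}:
G(0) = 0
G(1) = mex{} = 0
G(2) = mex{0} = 1
G(3) = mex{0} = 1
G(4) = mex{1} = 0
G(5) = mex{1,0} = 2
G(6) = mex{0,0,0} = 1
G(7) = mex{2,1,0} = 3
G(8) = mex{1,1,1} = 0
G(9) = mex{3,0,1} = 2
G(10) = mex{0,2,0} = 1
G(11) = mex{2,1,2} = 0
G(12) = mex{1,3,1} = 0
G(13) = mex{0,0,3} = 1
G(14) = mex{0,2,0} = 1
G(15) = mex{1,1,2} = 0
G(16) = mex{1,0,1} = 2
G(17) = mex{0,0,0} = 1
G(18) = mex{2,1,0} = 3
G(19) = mex{1,1,1} = 0
G(20) = mex{3,0,1} = 2
G(21) = mex{0,2,0} = 1
G(22) = mex{2,1,2} = 0
G_A(22) = 0.
Stack B, S = {2, 6, 8, 9}:
G(0) = 0
G(1) = mex{} = 0
G(2) = mex{0} = 1
G(3) = mex{0} = 1
G(4) = mex{1} = 0
G(5) = mex{1} = 0
G(6) = mex{0,0} = 1
G(7) = mex{0,0} = 1
G(8) = mex{1,1,0} = 2
G(9) = mex{1,1,0,0} = 2
G(10) = mex{2,0,1,0} = 3
G(11) = mex{2,0,1,1} = 3
G(12) = mex{3,1,0,1} = 2
G(13) = mex{3,1,0,0} = 2
G(14) = mex{2,2,1,0} = 3
G(15) = mex{2,2,1,1} = 0
G(16) = mex{3,3,2,1} = 0
G(17) = mex{0,3,2,2} = 1
G(18) = mex{0,2,3,2} = 1
G(19) = mex{1,2,3,3} = 0
G(20) = mex{1,3,2,3} = 0
G(21) = mex{0,0,2,2} = 1
G(22) = mex{0,0,3,2} = 1
G(23) = mex{1,1,0,3} = 2
G(24) = mex{1,1,0,0} = 2
G(25) = mex{2,0,1,0} = 3
G(26) = mex{2,0,1,1} = 3
G_B(26) = 3.
Combined Grundy value = 0 ⊕ 3 = 3.
A winning move leaves total XOR = 0, i.e. changes one component's Grundy value g to g ⊕ X where X is the current total.
Stack A: need g' = 0⊕3 = 3. Options: 22−2→G=2, 22−5→G=1, 22−6→G=2. Hits: 0.
Stack B: need g' = 3⊕3 = 0. Options: 26−2→G=2, 26−6→G=0, 26−8→G=1, 26−9→G=1. Hits: 1.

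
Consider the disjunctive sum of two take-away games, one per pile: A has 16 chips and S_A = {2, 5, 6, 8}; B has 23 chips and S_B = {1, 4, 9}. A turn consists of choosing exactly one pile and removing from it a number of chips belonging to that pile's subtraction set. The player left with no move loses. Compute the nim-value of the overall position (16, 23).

Pile A, S = {2, 5, 6, 8}:
n :  0  1  2  3  4  5  6  7  8  9 10 11 12 13 14 15 16
G :  0  0  1  1  0  2  1  3  2  2  3  0  2  1  0  0  1
G_A(16) = 1.
Pile B, S = {1, 4, 9}:
n :  0  1  2  3  4  5  6  7  8  9 10 11 12 13 14 15 16 17 18 19 20 21 22 23
G :  0  1  0  1  2  0  1  0  1  2  0  1  0  1  2  0  1  0  1  2  0  1  0  1
G_B(23) = 1.
Combined Grundy value = 1 ⊕ 1 = 0.

0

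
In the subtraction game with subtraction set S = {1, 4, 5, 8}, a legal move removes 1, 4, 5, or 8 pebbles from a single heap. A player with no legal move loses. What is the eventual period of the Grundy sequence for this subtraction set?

9

n :  0  1  2  3  4  5  6  7  8  9 10 11 12 13 14 15 16 17 18 19
G :  0  1  0  1  2  3  2  3  4  0  1  0  1  2  3  2  3  4  0  1
G(n+9) = G(n) holds for n = 0,…,7 (a full window of length max(S) = 8), so the sequence is purely periodic with period 9.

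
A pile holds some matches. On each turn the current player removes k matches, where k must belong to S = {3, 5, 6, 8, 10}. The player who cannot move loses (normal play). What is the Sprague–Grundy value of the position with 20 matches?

G(0) = 0
G(1) = mex{} = 0
G(2) = mex{} = 0
G(3) = mex{0} = 1
G(4) = mex{0} = 1
G(5) = mex{0,0} = 1
G(6) = mex{1,0,0} = 2
G(7) = mex{1,0,0} = 2
G(8) = mex{1,1,0,0} = 2
G(9) = mex{2,1,1,0} = 3
G(10) = mex{2,1,1,0,0} = 3
G(11) = mex{2,2,1,1,0} = 3
G(12) = mex{3,2,2,1,0} = 4
G(13) = mex{3,2,2,1,1} = 0
G(14) = mex{3,3,2,2,1} = 0
G(15) = mex{4,3,3,2,1} = 0
G(16) = mex{0,3,3,2,2} = 1
G(17) = mex{0,4,3,3,2} = 1
G(18) = mex{0,0,4,3,2} = 1
G(19) = mex{1,0,0,3,3} = 2
G(20) = mex{1,0,0,4,3} = 2

2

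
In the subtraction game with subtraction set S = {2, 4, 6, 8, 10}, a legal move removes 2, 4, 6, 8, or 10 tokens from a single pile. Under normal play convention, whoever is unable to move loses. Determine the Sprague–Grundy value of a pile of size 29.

n :  0  1  2  3  4  5  6  7  8  9 10 11 12 13 14 15 16 17 18 19 20 21 22 23 24 25 26 27 28 29
G :  0  0  1  1  2  2  3  3  4  4  5  5  0  0  1  1  2  2  3  3  4  4  5  5  0  0  1  1  2  2

2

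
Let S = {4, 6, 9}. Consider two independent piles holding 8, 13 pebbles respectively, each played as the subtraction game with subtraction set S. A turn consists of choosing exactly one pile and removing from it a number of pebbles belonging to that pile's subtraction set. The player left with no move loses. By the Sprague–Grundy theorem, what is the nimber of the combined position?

2

All piles use S = {4, 6, 9}:
n :  0  1  2  3  4  5  6  7  8  9 10 11 12 13
G :  0  0  0  0  1  1  1  1  2  2  2  2  3  0
Pile A: G(8) = 2.
Pile B: G(13) = 0.
Combined Grundy value = 2 ⊕ 0 = 2.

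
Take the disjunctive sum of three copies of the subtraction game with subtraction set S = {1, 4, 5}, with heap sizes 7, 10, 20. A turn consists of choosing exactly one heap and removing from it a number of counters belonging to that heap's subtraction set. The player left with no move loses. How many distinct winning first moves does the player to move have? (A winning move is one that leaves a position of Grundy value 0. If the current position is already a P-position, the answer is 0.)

All heaps use S = {1, 4, 5}:
G(0) = 0
G(1) = mex{0} = 1
G(2) = mex{1} = 0
G(3) = mex{0} = 1
G(4) = mex{1,0} = 2
G(5) = mex{2,1,0} = 3
G(6) = mex{3,0,1} = 2
G(7) = mex{2,1,0} = 3
G(8) = mex{3,2,1} = 0
G(9) = mex{0,3,2} = 1
G(10) = mex{1,2,3} = 0
G(11) = mex{0,3,2} = 1
G(12) = mex{1,0,3} = 2
G(13) = mex{2,1,0} = 3
G(14) = mex{3,0,1} = 2
G(15) = mex{2,1,0} = 3
G(16) = mex{3,2,1} = 0
G(17) = mex{0,3,2} = 1
G(18) = mex{1,2,3} = 0
G(19) = mex{0,3,2} = 1
G(20) = mex{1,0,3} = 2
Heap A: G(7) = 3.
Heap B: G(10) = 0.
Heap C: G(20) = 2.
Combined Grundy value = 3 ⊕ 0 ⊕ 2 = 1.
A winning move leaves total XOR = 0, i.e. changes one component's Grundy value g to g ⊕ X where X is the current total.
Heap A: need g' = 3⊕1 = 2. Options: 7−1→G=2, 7−4→G=1, 7−5→G=0. Hits: 1.
Heap B: need g' = 0⊕1 = 1. Options: 10−1→G=1, 10−4→G=2, 10−5→G=3. Hits: 1.
Heap C: need g' = 2⊕1 = 3. Options: 20−1→G=1, 20−4→G=0, 20−5→G=3. Hits: 1.

3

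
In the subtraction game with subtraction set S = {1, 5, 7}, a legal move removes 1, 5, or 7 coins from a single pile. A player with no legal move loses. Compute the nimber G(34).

0

n :  0  1  2  3  4  5  6  7  8  9 10 11 12 13 14 15 16 17 18 19 20 21 22 23 24 25 26 27 28 29 30 31 32 33 34
G :  0  1  0  1  0  1  0  1  0  1  0  1  0  1  0  1  0  1  0  1  0  1  0  1  0  1  0  1  0  1  0  1  0  1  0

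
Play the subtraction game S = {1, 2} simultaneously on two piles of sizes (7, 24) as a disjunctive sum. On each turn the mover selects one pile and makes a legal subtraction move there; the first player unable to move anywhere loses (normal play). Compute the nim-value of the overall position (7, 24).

1

All piles use S = {1, 2}:
n :  0  1  2  3  4  5  6  7  8  9 10 11 12 13 14 15 16 17 18 19 20 21 22 23 24
G :  0  1  2  0  1  2  0  1  2  0  1  2  0  1  2  0  1  2  0  1  2  0  1  2  0
Pile A: G(7) = 1.
Pile B: G(24) = 0.
Combined Grundy value = 1 ⊕ 0 = 1.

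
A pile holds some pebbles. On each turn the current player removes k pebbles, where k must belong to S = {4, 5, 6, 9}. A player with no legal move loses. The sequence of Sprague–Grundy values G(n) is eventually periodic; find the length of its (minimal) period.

13

n :  0  1  2  3  4  5  6  7  8  9 10 11 12 13 14 15 16 17 18 19 20 21 22 23 24 25 26 27
G :  0  0  0  0  1  1  1  1  2  2  2  2  3  0  0  0  0  1  1  1  1  2  2  2  2  3  0  0
G(n+13) = G(n) holds for n = 0,…,8 (a full window of length max(S) = 9), so the sequence is purely periodic with period 13.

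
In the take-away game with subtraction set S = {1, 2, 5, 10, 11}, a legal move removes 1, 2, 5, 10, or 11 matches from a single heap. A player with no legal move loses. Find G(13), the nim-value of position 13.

G(0) = 0
G(1) = mex{0} = 1
G(2) = mex{1,0} = 2
G(3) = mex{2,1} = 0
G(4) = mex{0,2} = 1
G(5) = mex{1,0,0} = 2
G(6) = mex{2,1,1} = 0
G(7) = mex{0,2,2} = 1
G(8) = mex{1,0,0} = 2
G(9) = mex{2,1,1} = 0
G(10) = mex{0,2,2,0} = 1
G(11) = mex{1,0,0,1,0} = 2
G(12) = mex{2,1,1,2,1} = 0
G(13) = mex{0,2,2,0,2} = 1

1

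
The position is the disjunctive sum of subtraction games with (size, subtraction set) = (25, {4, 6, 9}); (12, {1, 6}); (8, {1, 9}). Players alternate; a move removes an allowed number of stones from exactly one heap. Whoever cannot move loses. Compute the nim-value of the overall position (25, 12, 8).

2

Heap A, S = {4, 6, 9}:
n :  0  1  2  3  4  5  6  7  8  9 10 11 12 13 14 15 16 17 18 19 20 21 22 23 24 25
G :  0  0  0  0  1  1  1  1  2  2  2  2  3  0  0  0  0  1  1  1  1  2  2  2  2  3
G_A(25) = 3.
Heap B, S = {1, 6}:
n :  0  1  2  3  4  5  6  7  8  9 10 11 12
G :  0  1  0  1  0  1  2  0  1  0  1  0  1
G_B(12) = 1.
Heap C, S = {1, 9}:
G(0) = 0
G(1) = mex{0} = 1
G(2) = mex{1} = 0
G(3) = mex{0} = 1
G(4) = mex{1} = 0
G(5) = mex{0} = 1
G(6) = mex{1} = 0
G(7) = mex{0} = 1
G(8) = mex{1} = 0
G_C(8) = 0.
Combined Grundy value = 3 ⊕ 1 ⊕ 0 = 2.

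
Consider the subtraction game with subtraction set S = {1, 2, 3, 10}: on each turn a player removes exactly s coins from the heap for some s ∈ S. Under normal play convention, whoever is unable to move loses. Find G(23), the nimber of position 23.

3

G(0) = 0
G(1) = mex{0} = 1
G(2) = mex{1,0} = 2
G(3) = mex{2,1,0} = 3
G(4) = mex{3,2,1} = 0
G(5) = mex{0,3,2} = 1
G(6) = mex{1,0,3} = 2
G(7) = mex{2,1,0} = 3
G(8) = mex{3,2,1} = 0
G(9) = mex{0,3,2} = 1
G(10) = mex{1,0,3,0} = 2
G(11) = mex{2,1,0,1} = 3
G(12) = mex{3,2,1,2} = 0
G(13) = mex{0,3,2,3} = 1
G(14) = mex{1,0,3,0} = 2
G(15) = mex{2,1,0,1} = 3
G(16) = mex{3,2,1,2} = 0
G(17) = mex{0,3,2,3} = 1
G(18) = mex{1,0,3,0} = 2
G(19) = mex{2,1,0,1} = 3
G(20) = mex{3,2,1,2} = 0
G(21) = mex{0,3,2,3} = 1
G(22) = mex{1,0,3,0} = 2
G(23) = mex{2,1,0,1} = 3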